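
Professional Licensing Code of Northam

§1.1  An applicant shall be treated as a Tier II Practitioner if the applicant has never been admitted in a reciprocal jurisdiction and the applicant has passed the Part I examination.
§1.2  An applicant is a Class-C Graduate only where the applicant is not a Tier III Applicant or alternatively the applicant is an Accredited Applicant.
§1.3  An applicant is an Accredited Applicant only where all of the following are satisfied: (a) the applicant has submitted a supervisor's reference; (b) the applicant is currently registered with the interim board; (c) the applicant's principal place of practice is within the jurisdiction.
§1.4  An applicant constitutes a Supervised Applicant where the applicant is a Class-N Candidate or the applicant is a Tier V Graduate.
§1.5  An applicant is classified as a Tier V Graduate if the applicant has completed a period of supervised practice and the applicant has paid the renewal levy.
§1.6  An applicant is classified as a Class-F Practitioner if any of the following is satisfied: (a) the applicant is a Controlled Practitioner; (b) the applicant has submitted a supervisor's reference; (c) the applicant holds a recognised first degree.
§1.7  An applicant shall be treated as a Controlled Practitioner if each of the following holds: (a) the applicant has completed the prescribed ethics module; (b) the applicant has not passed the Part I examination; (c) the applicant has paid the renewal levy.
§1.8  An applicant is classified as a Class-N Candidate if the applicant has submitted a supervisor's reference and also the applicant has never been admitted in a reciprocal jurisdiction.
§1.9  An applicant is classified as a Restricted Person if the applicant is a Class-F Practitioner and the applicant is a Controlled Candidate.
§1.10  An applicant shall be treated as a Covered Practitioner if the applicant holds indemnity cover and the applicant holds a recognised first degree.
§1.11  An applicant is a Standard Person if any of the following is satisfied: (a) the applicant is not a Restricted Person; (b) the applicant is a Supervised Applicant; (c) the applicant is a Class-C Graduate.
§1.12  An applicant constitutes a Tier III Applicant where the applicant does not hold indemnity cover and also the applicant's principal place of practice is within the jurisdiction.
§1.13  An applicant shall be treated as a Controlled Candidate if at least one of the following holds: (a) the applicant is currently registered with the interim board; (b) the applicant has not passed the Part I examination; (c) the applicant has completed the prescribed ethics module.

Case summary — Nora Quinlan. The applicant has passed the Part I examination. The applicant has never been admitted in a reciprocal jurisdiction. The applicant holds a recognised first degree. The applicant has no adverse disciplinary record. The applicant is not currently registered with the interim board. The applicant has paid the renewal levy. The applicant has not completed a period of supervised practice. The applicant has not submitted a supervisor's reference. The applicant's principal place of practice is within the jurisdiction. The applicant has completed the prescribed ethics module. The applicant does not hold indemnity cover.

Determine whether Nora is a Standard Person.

§1.7 — Controlled Practitioner: [the applicant has completed the prescribed ethics module? yes] AND [the applicant has not passed the Part I examination? no] AND [the applicant has paid the renewal levy? yes] → not satisfied.
§1.6 — Class-F Practitioner: [Controlled Practitioner (§1.7)? no] OR [the applicant has submitted a supervisor's reference? no] OR [the applicant holds a recognised first degree? yes] → satisfied.
§1.13 — Controlled Candidate: [the applicant is currently registered with the interim board? no] OR [the applicant has not passed the Part I examination? no] OR [the applicant has completed the prescribed ethics module? yes] → satisfied.
§1.9 — Restricted Person: [Class-F Practitioner (§1.6)? yes] AND [Controlled Candidate (§1.13)? yes] → satisfied.
§1.8 — Class-N Candidate: [the applicant has submitted a supervisor's reference? no] AND [the applicant has never been admitted in a reciprocal jurisdiction? yes] → not satisfied.
§1.5 — Tier V Graduate: [the applicant has completed a period of supervised practice? no] AND [the applicant has paid the renewal levy? yes] → not satisfied.
§1.4 — Supervised Applicant: [Class-N Candidate (§1.8)? no] OR [Tier V Graduate (§1.5)? no] → not satisfied.
§1.12 — Tier III Applicant: [the applicant does not hold indemnity cover? yes] AND [the applicant's principal place of practice is within the jurisdiction? yes] → satisfied.
§1.3 — Accredited Applicant: [the applicant has submitted a supervisor's reference? no] AND [the applicant is currently registered with the interim board? no] AND [the applicant's principal place of practice is within the jurisdiction? yes] → not satisfied.
§1.2 — Class-C Graduate: [not a Tier III Applicant (§1.12)? no] OR [Accredited Applicant (§1.3)? no] → not satisfied.
§1.11 — Standard Person: [not a Restricted Person (§1.9)? no] OR [Supervised Applicant (§1.4)? no] OR [Class-C Graduate (§1.2)? no] → not satisfied.

No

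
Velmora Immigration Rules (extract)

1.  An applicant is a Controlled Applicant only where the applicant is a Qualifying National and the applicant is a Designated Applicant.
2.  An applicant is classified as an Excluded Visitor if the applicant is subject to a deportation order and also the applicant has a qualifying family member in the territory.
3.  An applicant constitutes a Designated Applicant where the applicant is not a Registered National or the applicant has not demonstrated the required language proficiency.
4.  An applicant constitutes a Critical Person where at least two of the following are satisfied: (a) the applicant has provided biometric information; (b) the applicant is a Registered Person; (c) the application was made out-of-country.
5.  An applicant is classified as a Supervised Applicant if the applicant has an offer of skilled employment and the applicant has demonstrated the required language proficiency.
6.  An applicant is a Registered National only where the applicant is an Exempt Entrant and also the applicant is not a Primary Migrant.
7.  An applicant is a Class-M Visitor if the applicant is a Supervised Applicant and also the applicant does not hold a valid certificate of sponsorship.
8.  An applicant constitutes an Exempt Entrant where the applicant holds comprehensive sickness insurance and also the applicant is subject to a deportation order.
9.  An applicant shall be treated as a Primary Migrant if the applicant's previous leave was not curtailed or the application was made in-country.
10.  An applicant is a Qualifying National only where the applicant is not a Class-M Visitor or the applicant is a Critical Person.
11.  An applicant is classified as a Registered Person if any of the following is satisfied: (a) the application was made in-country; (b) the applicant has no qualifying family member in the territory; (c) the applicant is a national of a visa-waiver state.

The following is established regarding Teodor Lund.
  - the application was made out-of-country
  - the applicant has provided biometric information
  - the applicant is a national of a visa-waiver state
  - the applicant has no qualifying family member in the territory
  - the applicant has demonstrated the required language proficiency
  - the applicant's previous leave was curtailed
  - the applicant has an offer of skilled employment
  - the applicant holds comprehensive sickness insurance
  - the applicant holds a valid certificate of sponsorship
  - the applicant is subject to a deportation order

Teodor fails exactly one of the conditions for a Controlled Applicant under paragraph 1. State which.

Designated Applicant

paragraph 5 — Supervised Applicant: [the applicant has an offer of skilled employment? yes] AND [the applicant has demonstrated the required language proficiency? yes] → satisfied.
paragraph 7 — Class-M Visitor: [Supervised Applicant (paragraph 5)? yes] AND [the applicant does not hold a valid certificate of sponsorship? no] → not satisfied.
paragraph 11 — Registered Person: [the application was made in-country? no] OR [the applicant has no qualifying family member in the territory? yes] OR [the applicant is a national of a visa-waiver state? yes] → satisfied.
paragraph 4 — Critical Person: the applicant has provided biometric information? yes; Registered Person (paragraph 11)? yes; the application was made out-of-country? yes — 3 of 3 hold (need ≥2) → satisfied.
paragraph 10 — Qualifying National: [not a Class-M Visitor (paragraph 7)? yes] OR [Critical Person (paragraph 4)? yes] → satisfied.
paragraph 8 — Exempt Entrant: [the applicant holds comprehensive sickness insurance? yes] AND [the applicant is subject to a deportation order? yes] → satisfied.
paragraph 9 — Primary Migrant: [the applicant's previous leave was not curtailed? no] OR [the application was made in-country? no] → not satisfied.
paragraph 6 — Registered National: [Exempt Entrant (paragraph 8)? yes] AND [not a Primary Migrant (paragraph 9)? yes] → satisfied.
paragraph 3 — Designated Applicant: [not a Registered National (paragraph 6)? no] OR [the applicant has not demonstrated the required language proficiency? no] → not satisfied.
paragraph 1 — Controlled Applicant: [Qualifying National (paragraph 10)? yes] AND [Designated Applicant (paragraph 3)? no] → not satisfied.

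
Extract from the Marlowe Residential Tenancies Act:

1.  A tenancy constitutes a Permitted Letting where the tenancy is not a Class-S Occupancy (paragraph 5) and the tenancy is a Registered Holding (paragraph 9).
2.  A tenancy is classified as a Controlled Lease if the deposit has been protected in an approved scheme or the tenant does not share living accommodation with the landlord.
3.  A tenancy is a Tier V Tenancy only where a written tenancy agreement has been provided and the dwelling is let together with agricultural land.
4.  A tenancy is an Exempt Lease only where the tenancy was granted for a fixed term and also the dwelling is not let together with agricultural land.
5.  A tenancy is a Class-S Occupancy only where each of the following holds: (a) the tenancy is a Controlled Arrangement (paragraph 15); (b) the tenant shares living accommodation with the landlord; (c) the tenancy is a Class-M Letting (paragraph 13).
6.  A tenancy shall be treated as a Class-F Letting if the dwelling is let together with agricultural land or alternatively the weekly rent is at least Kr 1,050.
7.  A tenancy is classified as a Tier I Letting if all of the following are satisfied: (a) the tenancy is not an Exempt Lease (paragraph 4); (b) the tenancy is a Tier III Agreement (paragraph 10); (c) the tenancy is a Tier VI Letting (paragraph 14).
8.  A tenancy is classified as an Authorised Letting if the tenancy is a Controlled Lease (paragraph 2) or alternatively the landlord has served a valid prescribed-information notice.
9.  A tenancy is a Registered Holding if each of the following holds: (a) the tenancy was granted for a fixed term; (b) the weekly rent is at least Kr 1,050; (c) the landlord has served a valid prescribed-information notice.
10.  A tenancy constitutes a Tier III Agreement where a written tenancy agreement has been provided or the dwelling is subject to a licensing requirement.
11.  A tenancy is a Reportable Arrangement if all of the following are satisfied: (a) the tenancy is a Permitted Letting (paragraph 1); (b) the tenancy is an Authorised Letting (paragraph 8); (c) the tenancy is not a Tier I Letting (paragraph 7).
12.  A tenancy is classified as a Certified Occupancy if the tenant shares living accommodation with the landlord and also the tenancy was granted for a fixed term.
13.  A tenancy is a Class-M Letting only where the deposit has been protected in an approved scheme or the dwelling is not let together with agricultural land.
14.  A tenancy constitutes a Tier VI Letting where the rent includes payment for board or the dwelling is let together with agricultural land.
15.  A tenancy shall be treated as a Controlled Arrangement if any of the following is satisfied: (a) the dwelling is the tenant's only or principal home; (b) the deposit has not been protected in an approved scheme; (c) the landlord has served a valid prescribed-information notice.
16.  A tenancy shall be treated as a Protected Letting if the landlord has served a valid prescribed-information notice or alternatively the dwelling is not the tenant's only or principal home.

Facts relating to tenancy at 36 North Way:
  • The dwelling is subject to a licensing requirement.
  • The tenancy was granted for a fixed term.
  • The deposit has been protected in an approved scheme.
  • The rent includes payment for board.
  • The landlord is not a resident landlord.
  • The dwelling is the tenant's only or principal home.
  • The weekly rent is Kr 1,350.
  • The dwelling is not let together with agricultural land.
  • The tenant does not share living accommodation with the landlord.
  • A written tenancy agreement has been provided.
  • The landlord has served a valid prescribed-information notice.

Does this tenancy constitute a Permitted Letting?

Yes

paragraph 15 — Controlled Arrangement: [the dwelling is the tenant's only or principal home? yes] OR [the deposit has not been protected in an approved scheme? no] OR [the landlord has served a valid prescribed-information notice? yes] → satisfied.
paragraph 13 — Class-M Letting: [the deposit has been protected in an approved scheme? yes] OR [the dwelling is not let together with agricultural land? yes] → satisfied.
paragraph 5 — Class-S Occupancy: [Controlled Arrangement (paragraph 15)? yes] AND [the tenant shares living accommodation with the landlord? no] AND [Class-M Letting (paragraph 13)? yes] → not satisfied.
paragraph 9 — Registered Holding: [the tenancy was granted for a fixed term? yes] AND [weekly rent: Kr 1,350 ≥ Kr 1,050? yes] AND [the landlord has served a valid prescribed-information notice? yes] → satisfied.
paragraph 1 — Permitted Letting: [not a Class-S Occupancy (paragraph 5)? yes] AND [Registered Holding (paragraph 9)? yes] → satisfied.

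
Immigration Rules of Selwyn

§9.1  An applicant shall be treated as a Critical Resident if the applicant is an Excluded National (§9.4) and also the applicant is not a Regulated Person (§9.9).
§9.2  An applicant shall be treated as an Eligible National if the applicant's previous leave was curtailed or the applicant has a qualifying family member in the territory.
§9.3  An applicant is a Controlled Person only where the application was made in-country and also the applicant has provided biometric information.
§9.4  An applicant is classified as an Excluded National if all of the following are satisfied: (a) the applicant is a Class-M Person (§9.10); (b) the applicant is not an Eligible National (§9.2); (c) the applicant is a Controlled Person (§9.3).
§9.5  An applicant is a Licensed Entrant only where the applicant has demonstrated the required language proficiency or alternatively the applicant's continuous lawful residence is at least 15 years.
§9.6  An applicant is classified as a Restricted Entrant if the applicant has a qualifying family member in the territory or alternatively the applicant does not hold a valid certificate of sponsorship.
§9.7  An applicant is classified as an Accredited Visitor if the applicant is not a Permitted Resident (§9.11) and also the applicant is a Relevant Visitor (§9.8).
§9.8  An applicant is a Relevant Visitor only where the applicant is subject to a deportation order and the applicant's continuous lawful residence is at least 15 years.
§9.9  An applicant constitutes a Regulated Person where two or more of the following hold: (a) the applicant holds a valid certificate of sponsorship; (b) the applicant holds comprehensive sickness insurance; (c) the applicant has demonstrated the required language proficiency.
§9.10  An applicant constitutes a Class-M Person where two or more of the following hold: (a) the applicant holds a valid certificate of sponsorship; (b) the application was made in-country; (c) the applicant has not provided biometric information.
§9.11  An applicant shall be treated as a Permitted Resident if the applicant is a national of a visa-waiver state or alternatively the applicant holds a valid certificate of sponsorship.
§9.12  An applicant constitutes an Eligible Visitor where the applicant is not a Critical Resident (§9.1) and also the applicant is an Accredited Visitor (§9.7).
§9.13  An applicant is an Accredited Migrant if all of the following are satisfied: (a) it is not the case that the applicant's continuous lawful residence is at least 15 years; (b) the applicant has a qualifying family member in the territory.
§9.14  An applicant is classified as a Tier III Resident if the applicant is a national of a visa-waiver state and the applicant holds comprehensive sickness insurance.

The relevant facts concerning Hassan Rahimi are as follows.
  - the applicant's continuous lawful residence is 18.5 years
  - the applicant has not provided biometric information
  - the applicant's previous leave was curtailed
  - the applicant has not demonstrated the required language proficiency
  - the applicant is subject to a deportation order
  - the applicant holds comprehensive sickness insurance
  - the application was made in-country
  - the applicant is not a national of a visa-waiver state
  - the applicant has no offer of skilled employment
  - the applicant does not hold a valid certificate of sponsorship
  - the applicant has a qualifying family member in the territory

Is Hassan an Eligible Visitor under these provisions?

§9.10 — Class-M Person: the applicant holds a valid certificate of sponsorship? no; the application was made in-country? yes; the applicant has not provided biometric information? yes — 2 of 3 hold (need ≥2) → satisfied.
§9.2 — Eligible National: [the applicant's previous leave was curtailed? yes] OR [the applicant has a qualifying family member in the territory? yes] → satisfied.
§9.3 — Controlled Person: [the application was made in-country? yes] AND [the applicant has provided biometric information? no] → not satisfied.
§9.4 — Excluded National: [Class-M Person (§9.10)? yes] AND [not an Eligible National (§9.2)? no] AND [Controlled Person (§9.3)? no] → not satisfied.
§9.9 — Regulated Person: the applicant holds a valid certificate of sponsorship? no; the applicant holds comprehensive sickness insurance? yes; the applicant has demonstrated the required language proficiency? no — 1 of 3 hold (need ≥2) → not satisfied.
§9.1 — Critical Resident: [Excluded National (§9.4)? no] AND [not a Regulated Person (§9.9)? yes] → not satisfied.
§9.11 — Permitted Resident: [the applicant is a national of a visa-waiver state? no] OR [the applicant holds a valid certificate of sponsorship? no] → not satisfied.
§9.8 — Relevant Visitor: [the applicant is subject to a deportation order? yes] AND [applicant's continuous lawful residence: 18.5 years ≥ 15 years? yes] → satisfied.
§9.7 — Accredited Visitor: [not a Permitted Resident (§9.11)? yes] AND [Relevant Visitor (§9.8)? yes] → satisfied.
§9.12 — Eligible Visitor: [not a Critical Resident (§9.1)? yes] AND [Accredited Visitor (§9.7)? yes] → satisfied.

Yes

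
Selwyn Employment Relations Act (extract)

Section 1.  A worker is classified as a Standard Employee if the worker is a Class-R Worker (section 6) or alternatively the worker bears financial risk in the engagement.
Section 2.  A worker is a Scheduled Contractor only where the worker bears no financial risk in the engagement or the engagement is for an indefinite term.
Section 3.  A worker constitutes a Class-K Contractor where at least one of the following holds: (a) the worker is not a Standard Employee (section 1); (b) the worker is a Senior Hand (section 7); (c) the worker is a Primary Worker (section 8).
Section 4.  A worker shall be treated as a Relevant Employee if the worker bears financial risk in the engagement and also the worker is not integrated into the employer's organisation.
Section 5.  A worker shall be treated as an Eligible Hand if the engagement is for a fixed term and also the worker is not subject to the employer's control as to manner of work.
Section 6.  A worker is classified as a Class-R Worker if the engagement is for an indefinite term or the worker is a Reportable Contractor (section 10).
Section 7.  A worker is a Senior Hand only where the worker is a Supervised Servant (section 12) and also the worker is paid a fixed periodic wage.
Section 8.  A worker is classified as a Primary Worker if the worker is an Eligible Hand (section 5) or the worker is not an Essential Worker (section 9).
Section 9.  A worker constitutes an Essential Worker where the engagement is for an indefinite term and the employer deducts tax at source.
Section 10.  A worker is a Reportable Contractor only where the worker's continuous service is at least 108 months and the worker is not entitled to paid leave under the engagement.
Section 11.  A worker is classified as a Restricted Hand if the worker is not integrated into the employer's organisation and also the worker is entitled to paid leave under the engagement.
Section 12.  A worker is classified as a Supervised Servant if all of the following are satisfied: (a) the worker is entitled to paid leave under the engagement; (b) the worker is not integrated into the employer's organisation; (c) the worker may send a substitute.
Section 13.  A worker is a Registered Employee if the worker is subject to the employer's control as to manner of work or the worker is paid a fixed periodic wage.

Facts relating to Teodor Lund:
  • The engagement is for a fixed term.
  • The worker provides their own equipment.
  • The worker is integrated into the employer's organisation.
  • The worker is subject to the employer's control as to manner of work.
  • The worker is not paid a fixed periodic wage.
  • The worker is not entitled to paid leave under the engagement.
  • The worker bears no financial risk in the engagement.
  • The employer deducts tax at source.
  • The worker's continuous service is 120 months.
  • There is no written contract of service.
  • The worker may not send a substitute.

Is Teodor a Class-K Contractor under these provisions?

Yes

section 10 — Reportable Contractor: [worker's continuous service: 120 months ≥ 108 months? yes] AND [the worker is not entitled to paid leave under the engagement? yes] → satisfied.
section 6 — Class-R Worker: [the engagement is for an indefinite term? no] OR [Reportable Contractor (section 10)? yes] → satisfied.
section 1 — Standard Employee: [Class-R Worker (section 6)? yes] OR [the worker bears financial risk in the engagement? no] → satisfied.
section 12 — Supervised Servant: [the worker is entitled to paid leave under the engagement? no] AND [the worker is not integrated into the employer's organisation? no] AND [the worker may send a substitute? no] → not satisfied.
section 7 — Senior Hand: [Supervised Servant (section 12)? no] AND [the worker is paid a fixed periodic wage? no] → not satisfied.
section 5 — Eligible Hand: [the engagement is for a fixed term? yes] AND [the worker is not subject to the employer's control as to manner of work? no] → not satisfied.
section 9 — Essential Worker: [the engagement is for an indefinite term? no] AND [the employer deducts tax at source? yes] → not satisfied.
section 8 — Primary Worker: [Eligible Hand (section 5)? no] OR [not an Essential Worker (section 9)? yes] → satisfied.
section 3 — Class-K Contractor: [not a Standard Employee (section 1)? no] OR [Senior Hand (section 7)? no] OR [Primary Worker (section 8)? yes] → satisfied.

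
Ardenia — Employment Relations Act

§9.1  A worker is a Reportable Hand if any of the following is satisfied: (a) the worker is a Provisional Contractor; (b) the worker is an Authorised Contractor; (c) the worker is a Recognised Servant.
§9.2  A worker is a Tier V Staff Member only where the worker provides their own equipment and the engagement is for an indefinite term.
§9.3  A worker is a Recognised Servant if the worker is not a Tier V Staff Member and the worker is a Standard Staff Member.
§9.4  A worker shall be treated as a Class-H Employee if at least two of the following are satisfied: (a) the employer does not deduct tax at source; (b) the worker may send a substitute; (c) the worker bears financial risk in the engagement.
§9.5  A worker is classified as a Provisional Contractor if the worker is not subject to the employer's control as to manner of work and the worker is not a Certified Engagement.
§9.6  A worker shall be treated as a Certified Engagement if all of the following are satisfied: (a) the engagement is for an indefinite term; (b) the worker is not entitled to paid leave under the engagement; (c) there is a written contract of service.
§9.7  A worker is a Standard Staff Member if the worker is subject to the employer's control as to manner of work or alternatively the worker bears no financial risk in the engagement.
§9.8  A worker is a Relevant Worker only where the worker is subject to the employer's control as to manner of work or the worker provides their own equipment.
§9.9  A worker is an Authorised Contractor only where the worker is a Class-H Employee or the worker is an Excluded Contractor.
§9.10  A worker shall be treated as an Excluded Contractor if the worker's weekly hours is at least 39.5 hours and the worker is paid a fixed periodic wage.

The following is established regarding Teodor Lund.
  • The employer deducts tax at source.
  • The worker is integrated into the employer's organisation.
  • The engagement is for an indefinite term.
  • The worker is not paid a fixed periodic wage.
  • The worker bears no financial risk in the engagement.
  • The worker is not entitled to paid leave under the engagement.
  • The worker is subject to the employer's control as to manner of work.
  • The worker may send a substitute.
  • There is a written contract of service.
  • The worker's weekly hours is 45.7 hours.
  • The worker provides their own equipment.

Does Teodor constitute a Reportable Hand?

No

§9.6 — Certified Engagement: [the engagement is for an indefinite term? yes] AND [the worker is not entitled to paid leave under the engagement? yes] AND [there is a written contract of service? yes] → satisfied.
§9.5 — Provisional Contractor: [the worker is not subject to the employer's control as to manner of work? no] AND [not a Certified Engagement (§9.6)? no] → not satisfied.
§9.4 — Class-H Employee: the employer does not deduct tax at source? no; the worker may send a substitute? yes; the worker bears financial risk in the engagement? no — 1 of 3 hold (need ≥2) → not satisfied.
§9.10 — Excluded Contractor: [worker's weekly hours: 45.7 hours ≥ 39.5 hours? yes] AND [the worker is paid a fixed periodic wage? no] → not satisfied.
§9.9 — Authorised Contractor: [Class-H Employee (§9.4)? no] OR [Excluded Contractor (§9.10)? no] → not satisfied.
§9.2 — Tier V Staff Member: [the worker provides their own equipment? yes] AND [the engagement is for an indefinite term? yes] → satisfied.
§9.7 — Standard Staff Member: [the worker is subject to the employer's control as to manner of work? yes] OR [the worker bears no financial risk in the engagement? yes] → satisfied.
§9.3 — Recognised Servant: [not a Tier V Staff Member (§9.2)? no] AND [Standard Staff Member (§9.7)? yes] → not satisfied.
§9.1 — Reportable Hand: [Provisional Contractor (§9.5)? no] OR [Authorised Contractor (§9.9)? no] OR [Recognised Servant (§9.3)? no] → not satisfied.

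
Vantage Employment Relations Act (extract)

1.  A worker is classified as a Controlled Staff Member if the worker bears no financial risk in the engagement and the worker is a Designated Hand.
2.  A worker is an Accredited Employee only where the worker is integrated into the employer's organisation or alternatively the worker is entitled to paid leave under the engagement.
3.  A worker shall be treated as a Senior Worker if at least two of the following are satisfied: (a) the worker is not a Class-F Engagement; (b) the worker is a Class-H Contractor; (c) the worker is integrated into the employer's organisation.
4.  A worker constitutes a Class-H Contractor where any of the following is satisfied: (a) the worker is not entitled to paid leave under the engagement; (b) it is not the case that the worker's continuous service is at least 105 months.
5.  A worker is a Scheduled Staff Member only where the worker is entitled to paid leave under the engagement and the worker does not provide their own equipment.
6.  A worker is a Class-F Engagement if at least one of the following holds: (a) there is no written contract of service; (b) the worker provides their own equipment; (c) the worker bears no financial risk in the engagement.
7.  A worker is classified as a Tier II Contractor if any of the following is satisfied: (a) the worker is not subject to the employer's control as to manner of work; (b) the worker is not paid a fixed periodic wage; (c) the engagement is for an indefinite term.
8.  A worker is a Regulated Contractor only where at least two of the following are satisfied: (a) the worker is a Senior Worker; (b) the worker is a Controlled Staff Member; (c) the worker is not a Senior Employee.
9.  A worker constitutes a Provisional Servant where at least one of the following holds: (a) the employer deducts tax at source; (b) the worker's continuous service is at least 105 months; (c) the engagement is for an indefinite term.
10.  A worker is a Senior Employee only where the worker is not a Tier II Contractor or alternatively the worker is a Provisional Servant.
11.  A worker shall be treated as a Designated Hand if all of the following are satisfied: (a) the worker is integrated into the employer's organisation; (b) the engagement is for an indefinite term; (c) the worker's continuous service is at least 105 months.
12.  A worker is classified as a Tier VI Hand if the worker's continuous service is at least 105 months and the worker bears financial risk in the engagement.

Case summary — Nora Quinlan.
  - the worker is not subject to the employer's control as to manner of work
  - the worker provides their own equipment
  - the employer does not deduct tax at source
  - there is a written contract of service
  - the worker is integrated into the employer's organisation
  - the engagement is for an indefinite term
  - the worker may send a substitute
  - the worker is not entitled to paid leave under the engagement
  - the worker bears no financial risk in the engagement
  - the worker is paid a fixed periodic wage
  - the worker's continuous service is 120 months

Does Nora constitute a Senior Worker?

Yes

paragraph 6 — Class-F Engagement: [there is no written contract of service? no] OR [the worker provides their own equipment? yes] OR [the worker bears no financial risk in the engagement? yes] → satisfied.
paragraph 4 — Class-H Contractor: [the worker is not entitled to paid leave under the engagement? yes] OR [worker's continuous service: 120 months ≥ 105 months? yes, so negated condition no] → satisfied.
paragraph 3 — Senior Worker: not a Class-F Engagement (paragraph 6)? no; Class-H Contractor (paragraph 4)? yes; the worker is integrated into the employer's organisation? yes — 2 of 3 hold (need ≥2) → satisfied.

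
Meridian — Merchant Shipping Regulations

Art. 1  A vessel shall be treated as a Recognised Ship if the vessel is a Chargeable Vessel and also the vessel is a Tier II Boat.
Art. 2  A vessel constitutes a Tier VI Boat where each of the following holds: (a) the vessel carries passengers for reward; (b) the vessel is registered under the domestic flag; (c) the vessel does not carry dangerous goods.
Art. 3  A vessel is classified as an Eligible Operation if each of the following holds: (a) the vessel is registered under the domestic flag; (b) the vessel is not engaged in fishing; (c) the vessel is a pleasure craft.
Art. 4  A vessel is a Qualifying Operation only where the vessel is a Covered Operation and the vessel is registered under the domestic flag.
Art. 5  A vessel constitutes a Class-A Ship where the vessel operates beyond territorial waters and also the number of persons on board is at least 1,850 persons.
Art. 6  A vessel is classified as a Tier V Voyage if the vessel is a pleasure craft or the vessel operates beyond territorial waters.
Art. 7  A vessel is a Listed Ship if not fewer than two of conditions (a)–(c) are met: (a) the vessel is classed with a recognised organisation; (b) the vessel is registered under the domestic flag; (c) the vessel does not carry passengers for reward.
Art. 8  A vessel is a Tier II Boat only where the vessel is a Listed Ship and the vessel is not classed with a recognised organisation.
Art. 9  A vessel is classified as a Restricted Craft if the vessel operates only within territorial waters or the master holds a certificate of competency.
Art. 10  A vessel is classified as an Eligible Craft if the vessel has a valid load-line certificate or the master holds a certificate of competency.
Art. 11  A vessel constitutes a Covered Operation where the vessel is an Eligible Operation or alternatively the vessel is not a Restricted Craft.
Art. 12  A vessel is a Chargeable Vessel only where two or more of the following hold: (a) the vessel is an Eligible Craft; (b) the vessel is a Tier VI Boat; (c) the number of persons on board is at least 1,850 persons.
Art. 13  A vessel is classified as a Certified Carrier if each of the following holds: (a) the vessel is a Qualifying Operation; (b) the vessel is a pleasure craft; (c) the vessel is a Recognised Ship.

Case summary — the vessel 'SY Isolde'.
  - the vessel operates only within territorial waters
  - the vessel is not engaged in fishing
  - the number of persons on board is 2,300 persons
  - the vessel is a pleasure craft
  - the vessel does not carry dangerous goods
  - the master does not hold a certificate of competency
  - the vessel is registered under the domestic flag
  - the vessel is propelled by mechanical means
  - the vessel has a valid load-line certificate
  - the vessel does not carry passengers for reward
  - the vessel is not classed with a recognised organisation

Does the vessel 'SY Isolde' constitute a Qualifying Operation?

article 3 — Eligible Operation: [the vessel is registered under the domestic flag? yes] AND [the vessel is not engaged in fishing? yes] AND [the vessel is a pleasure craft? yes] → satisfied.
article 9 — Restricted Craft: [the vessel operates only within territorial waters? yes] OR [the master holds a certificate of competency? no] → satisfied.
article 11 — Covered Operation: [Eligible Operation (article 3)? yes] OR [not a Restricted Craft (article 9)? no] → satisfied.
article 4 — Qualifying Operation: [Covered Operation (article 11)? yes] AND [the vessel is registered under the domestic flag? yes] → satisfied.

Yes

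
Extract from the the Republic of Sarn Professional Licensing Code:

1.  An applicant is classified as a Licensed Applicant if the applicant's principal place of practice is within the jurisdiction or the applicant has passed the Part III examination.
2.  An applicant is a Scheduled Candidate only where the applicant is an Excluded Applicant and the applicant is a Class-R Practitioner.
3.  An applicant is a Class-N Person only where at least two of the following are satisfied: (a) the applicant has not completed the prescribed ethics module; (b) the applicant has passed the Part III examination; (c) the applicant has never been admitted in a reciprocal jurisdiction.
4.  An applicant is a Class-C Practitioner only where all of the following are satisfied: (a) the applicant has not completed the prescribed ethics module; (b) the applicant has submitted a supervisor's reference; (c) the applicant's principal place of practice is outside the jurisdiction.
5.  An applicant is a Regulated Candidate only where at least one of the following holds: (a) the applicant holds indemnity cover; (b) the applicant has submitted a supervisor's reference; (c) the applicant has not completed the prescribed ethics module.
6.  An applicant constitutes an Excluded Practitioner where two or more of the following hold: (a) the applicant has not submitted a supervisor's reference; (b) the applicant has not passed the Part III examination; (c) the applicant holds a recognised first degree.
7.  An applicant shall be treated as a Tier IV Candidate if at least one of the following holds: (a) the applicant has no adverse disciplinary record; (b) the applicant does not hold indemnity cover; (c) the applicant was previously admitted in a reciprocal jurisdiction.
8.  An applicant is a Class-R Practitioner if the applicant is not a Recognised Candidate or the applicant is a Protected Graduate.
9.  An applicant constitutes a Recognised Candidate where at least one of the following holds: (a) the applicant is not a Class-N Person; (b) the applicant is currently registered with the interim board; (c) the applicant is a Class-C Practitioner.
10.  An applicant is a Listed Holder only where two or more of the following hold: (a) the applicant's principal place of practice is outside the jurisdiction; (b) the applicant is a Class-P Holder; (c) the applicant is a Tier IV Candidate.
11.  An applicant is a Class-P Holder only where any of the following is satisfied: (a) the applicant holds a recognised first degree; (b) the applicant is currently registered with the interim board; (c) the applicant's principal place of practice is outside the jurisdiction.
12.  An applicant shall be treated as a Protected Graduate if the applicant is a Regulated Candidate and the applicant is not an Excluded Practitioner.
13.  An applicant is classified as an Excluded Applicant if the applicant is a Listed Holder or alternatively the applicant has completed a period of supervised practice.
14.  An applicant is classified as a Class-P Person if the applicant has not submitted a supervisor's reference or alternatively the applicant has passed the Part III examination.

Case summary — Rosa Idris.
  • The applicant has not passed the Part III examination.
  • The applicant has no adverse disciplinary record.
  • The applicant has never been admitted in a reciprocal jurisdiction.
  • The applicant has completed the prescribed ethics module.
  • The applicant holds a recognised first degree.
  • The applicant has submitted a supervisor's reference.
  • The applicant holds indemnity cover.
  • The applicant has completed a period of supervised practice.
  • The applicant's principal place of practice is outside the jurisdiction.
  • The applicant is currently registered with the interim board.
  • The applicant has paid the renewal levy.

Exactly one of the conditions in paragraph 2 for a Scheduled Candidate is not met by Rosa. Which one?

Class-R Practitioner

paragraph 11 — Class-P Holder: [the applicant holds a recognised first degree? yes] OR [the applicant is currently registered with the interim board? yes] OR [the applicant's principal place of practice is outside the jurisdiction? yes] → satisfied.
paragraph 7 — Tier IV Candidate: [the applicant has no adverse disciplinary record? yes] OR [the applicant does not hold indemnity cover? no] OR [the applicant was previously admitted in a reciprocal jurisdiction? no] → satisfied.
paragraph 10 — Listed Holder: the applicant's principal place of practice is outside the jurisdiction? yes; Class-P Holder (paragraph 11)? yes; Tier IV Candidate (paragraph 7)? yes — 3 of 3 hold (need ≥2) → satisfied.
paragraph 13 — Excluded Applicant: [Listed Holder (paragraph 10)? yes] OR [the applicant has completed a period of supervised practice? yes] → satisfied.
paragraph 3 — Class-N Person: the applicant has not completed the prescribed ethics module? no; the applicant has passed the Part III examination? no; the applicant has never been admitted in a reciprocal jurisdiction? yes — 1 of 3 hold (need ≥2) → not satisfied.
paragraph 4 — Class-C Practitioner: [the applicant has not completed the prescribed ethics module? no] AND [the applicant has submitted a supervisor's reference? yes] AND [the applicant's principal place of practice is outside the jurisdiction? yes] → not satisfied.
paragraph 9 — Recognised Candidate: [not a Class-N Person (paragraph 3)? yes] OR [the applicant is currently registered with the interim board? yes] OR [Class-C Practitioner (paragraph 4)? no] → satisfied.
paragraph 5 — Regulated Candidate: [the applicant holds indemnity cover? yes] OR [the applicant has submitted a supervisor's reference? yes] OR [the applicant has not completed the prescribed ethics module? no] → satisfied.
paragraph 6 — Excluded Practitioner: the applicant has not submitted a supervisor's reference? no; the applicant has not passed the Part III examination? yes; the applicant holds a recognised first degree? yes — 2 of 3 hold (need ≥2) → satisfied.
paragraph 12 — Protected Graduate: [Regulated Candidate (paragraph 5)? yes] AND [not an Excluded Practitioner (paragraph 6)? no] → not satisfied.
paragraph 8 — Class-R Practitioner: [not a Recognised Candidate (paragraph 9)? no] OR [Protected Graduate (paragraph 12)? no] → not satisfied.
paragraph 2 — Scheduled Candidate: [Excluded Applicant (paragraph 13)? yes] AND [Class-R Practitioner (paragraph 8)? no] → not satisfied.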